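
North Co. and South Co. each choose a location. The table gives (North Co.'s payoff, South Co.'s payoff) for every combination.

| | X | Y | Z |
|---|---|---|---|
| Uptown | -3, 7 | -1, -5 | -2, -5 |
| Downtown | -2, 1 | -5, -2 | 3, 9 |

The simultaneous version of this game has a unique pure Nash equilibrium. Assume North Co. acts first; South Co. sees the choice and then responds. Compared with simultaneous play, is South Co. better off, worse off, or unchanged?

Backward induction with North Co. moving first.
- Uptown: BR = X, leader payoff -3.
- Downtown: BR = Z, leader payoff 3.
Among -3, 3, the best is 3 at Downtown. Subgame-perfect outcome: (Downtown, Z) with payoffs (3, 9).
Now find the simultaneous Nash equilibrium.
North Co.'s best replies: X→Downtown; Y→Uptown; Z→Downtown.
South Co.'s best replies: Uptown→X; Downtown→Z.
Only (Downtown, Z) has each player best-responding; Nash payoffs (3, 9).
South Co. earns 9 sequentially versus 9 at the Nash outcome: unchanged.

unchanged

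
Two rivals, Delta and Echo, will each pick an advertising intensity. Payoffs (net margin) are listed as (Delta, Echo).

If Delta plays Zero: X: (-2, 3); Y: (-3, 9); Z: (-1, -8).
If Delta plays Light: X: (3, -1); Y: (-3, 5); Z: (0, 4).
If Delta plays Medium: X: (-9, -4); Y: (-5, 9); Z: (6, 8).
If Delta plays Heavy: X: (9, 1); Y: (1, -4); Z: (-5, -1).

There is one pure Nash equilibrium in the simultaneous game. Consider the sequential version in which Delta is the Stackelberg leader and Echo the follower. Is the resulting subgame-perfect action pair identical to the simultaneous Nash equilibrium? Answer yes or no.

Work backward from Echo's decision.
- Zero → Echo plays Y (best of 3, 9, -8); Delta gets -3.
- Light → Echo plays Y (best of -1, 5, 4); Delta gets -3.
- Medium → Echo plays Y (best of -4, 9, 8); Delta gets -5.
- Heavy → Echo plays X (best of 1, -4, -1); Delta gets 9.
Delta's induced payoffs are -3, -3, -5, 9, so Delta commits to Heavy. Subgame-perfect outcome: (Heavy, X) with payoffs (9, 1).
Under simultaneous play:
Delta's best replies: X→Heavy; Y→Heavy; Z→Medium.
Echo's best replies: Zero→Y; Light→Y; Medium→Y; Heavy→X.
Only (Heavy, X) has each player best-responding; Nash payoffs (9, 1).
Sequential outcome (Heavy, X) coincides with the Nash profile (Heavy, X).

yes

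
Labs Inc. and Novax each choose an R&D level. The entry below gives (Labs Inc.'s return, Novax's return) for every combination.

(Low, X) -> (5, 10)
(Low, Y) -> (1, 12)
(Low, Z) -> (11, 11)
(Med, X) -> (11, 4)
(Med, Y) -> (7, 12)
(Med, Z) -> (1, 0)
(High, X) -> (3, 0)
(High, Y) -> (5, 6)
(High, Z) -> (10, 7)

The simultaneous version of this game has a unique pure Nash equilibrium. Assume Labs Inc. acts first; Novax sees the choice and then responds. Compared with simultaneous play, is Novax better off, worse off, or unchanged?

Backward induction with Labs Inc. moving first.
- Low → Novax plays Y (best of 10, 12, 11); Labs Inc. gets 1.
- Med → Novax plays Y (best of 4, 12, 0); Labs Inc. gets 7.
- High → Novax plays Z (best of 0, 6, 7); Labs Inc. gets 10.
Among 1, 7, 10, the best is 10 at High. Subgame-perfect outcome: (High, Z) with payoffs (10, 7).
For the simultaneous game, intersect best replies.
Labs Inc.'s best replies: X→Med; Y→Med; Z→Low.
Novax's best replies: Low→Y; Med→Y; High→Z.
Only (Med, Y) has each player best-responding; Nash payoffs (7, 12).
Novax earns 7 sequentially versus 12 at the Nash outcome: worse off.

worse off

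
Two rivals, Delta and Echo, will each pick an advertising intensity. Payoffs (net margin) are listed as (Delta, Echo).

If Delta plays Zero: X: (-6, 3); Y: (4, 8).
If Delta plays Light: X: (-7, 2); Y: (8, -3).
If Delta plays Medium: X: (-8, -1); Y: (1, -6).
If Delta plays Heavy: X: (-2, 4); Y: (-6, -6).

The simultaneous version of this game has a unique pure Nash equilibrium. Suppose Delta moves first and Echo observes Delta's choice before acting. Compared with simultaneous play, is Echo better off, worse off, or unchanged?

better off

Work backward from Echo's decision.
- Zero: Echo compares 3, 8 and picks Y; Delta would get 4.
- Light: Echo compares 2, -3 and picks X; Delta would get -7.
- Medium: Echo compares -1, -6 and picks X; Delta would get -8.
- Heavy: Echo compares 4, -6 and picks X; Delta would get -2.
Among 4, -7, -8, -2, the best is 4 at Zero. Subgame-perfect outcome: (Zero, Y) with payoffs (4, 8).
Under simultaneous play:
Delta's best replies: X→Heavy; Y→Light.
Echo's best replies: Zero→Y; Light→X; Medium→X; Heavy→X.
The unique mutual best reply is (Heavy, X), giving (-2, 4).
Echo earns 8 sequentially versus 4 at the Nash outcome: better off.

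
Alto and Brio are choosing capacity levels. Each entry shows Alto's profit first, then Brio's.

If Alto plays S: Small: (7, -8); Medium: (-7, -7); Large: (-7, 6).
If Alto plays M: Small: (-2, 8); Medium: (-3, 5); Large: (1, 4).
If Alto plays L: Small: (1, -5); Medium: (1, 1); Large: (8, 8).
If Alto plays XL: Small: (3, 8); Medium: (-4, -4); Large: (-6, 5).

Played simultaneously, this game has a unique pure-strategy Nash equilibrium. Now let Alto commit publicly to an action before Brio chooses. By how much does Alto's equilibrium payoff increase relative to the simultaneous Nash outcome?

0

Work backward from Brio's decision.
- S → Brio plays Large (best of -8, -7, 6); Alto gets -7.
- M → Brio plays Small (best of 8, 5, 4); Alto gets -2.
- L → Brio plays Large (best of -5, 1, 8); Alto gets 8.
- XL → Brio plays Small (best of 8, -4, 5); Alto gets 3.
Among -7, -2, 8, 3, the best is 8 at L. Subgame-perfect outcome: (L, Large) with payoffs (8, 8).
Now find the simultaneous Nash equilibrium.
Alto's best replies: Small→S; Medium→L; Large→L.
Brio's best replies: S→Large; M→Small; L→Large; XL→Small.
The unique mutual best reply is (L, Large), giving (8, 8).
Alto's commitment gain: 8 − 8 = 0.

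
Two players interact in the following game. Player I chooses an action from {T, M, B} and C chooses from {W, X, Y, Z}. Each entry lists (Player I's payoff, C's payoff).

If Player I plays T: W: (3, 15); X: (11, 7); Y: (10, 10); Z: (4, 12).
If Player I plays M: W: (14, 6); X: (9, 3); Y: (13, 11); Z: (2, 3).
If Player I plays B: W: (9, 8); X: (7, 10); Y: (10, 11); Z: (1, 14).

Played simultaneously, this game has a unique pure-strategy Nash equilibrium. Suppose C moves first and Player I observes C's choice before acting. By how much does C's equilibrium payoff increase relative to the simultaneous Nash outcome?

1

Work backward from Player I's decision.
- W: Player I compares 3, 14, 9 and picks M; C would get 6.
- X: Player I compares 11, 9, 7 and picks T; C would get 7.
- Y: Player I compares 10, 13, 10 and picks M; C would get 11.
- Z: Player I compares 4, 2, 1 and picks T; C would get 12.
Among 6, 7, 11, 12, the best is 12 at Z. Subgame-perfect outcome: (T, Z) with payoffs (4, 12).
Under simultaneous play:
Player I's best replies: W→M; X→T; Y→M; Z→T.
C's best replies: T→W; M→Y; B→Z.
Only (M, Y) has each player best-responding; Nash payoffs (13, 11).
C's commitment gain: 12 − 11 = 1.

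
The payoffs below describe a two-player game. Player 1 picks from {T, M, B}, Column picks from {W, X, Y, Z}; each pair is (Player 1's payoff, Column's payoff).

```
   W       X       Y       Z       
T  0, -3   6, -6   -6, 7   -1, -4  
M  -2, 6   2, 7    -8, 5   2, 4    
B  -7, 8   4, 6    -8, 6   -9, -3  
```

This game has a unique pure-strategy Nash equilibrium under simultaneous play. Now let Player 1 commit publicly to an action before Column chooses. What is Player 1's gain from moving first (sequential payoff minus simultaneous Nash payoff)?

8

Solve by backward induction (Player 1 leads).
- T: BR = Y, leader payoff -6.
- M: BR = X, leader payoff 2.
- B: BR = W, leader payoff -7.
Player 1's induced payoffs are -6, 2, -7, so Player 1 commits to M. Subgame-perfect outcome: (M, X) with payoffs (2, 7).
Under simultaneous play:
Player 1's best replies: W→T; X→T; Y→T; Z→M.
Column's best replies: T→Y; M→X; B→W.
The unique mutual best reply is (T, Y), giving (-6, 7).
Player 1's commitment gain: 2 − -6 = 8.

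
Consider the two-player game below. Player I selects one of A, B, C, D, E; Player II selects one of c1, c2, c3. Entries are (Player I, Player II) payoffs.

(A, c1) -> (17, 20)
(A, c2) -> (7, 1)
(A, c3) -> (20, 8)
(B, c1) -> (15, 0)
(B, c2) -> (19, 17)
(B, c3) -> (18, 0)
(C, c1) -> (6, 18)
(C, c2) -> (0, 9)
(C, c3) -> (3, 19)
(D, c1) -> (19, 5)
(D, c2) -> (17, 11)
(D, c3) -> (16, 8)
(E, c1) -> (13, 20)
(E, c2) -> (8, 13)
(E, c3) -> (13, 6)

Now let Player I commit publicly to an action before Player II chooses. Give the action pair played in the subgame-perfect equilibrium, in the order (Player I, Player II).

(B, c2)

Player II best-responds to each possible Player I move:
- A → Player II plays c1 (best of 20, 1, 8); Player I gets 17.
- B → Player II plays c2 (best of 0, 17, 0); Player I gets 19.
- C → Player II plays c3 (best of 18, 9, 19); Player I gets 3.
- D → Player II plays c2 (best of 5, 11, 8); Player I gets 17.
- E → Player II plays c1 (best of 20, 13, 6); Player I gets 13.
Among 17, 19, 3, 17, 13, the best is 19 at B. Subgame-perfect outcome: (B, c2) with payoffs (19, 17).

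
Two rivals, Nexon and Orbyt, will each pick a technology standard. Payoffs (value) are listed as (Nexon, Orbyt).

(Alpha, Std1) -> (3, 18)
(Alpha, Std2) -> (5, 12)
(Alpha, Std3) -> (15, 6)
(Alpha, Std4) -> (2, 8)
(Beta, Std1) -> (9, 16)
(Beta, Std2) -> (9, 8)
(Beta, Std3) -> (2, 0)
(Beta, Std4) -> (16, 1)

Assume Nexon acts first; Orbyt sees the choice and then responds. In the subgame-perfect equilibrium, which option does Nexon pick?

Work backward from Orbyt's decision.
- Alpha: BR = Std1, leader payoff 3.
- Beta: BR = Std1, leader payoff 9.
Nexon's induced payoffs are 3, 9, so Nexon commits to Beta. Subgame-perfect outcome: (Beta, Std1) with payoffs (9, 16).

Beta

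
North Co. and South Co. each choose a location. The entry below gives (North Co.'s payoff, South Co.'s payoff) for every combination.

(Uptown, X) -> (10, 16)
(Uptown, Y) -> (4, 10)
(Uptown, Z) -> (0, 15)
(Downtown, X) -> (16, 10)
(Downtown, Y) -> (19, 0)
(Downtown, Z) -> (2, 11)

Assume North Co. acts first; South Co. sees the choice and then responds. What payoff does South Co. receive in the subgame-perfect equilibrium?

South Co. best-responds to each possible North Co. move:
- Uptown: BR = X, leader payoff 10.
- Downtown: BR = Z, leader payoff 2.
North Co.'s induced payoffs are 10, 2, so North Co. commits to Uptown. Subgame-perfect outcome: (Uptown, X) with payoffs (10, 16).

16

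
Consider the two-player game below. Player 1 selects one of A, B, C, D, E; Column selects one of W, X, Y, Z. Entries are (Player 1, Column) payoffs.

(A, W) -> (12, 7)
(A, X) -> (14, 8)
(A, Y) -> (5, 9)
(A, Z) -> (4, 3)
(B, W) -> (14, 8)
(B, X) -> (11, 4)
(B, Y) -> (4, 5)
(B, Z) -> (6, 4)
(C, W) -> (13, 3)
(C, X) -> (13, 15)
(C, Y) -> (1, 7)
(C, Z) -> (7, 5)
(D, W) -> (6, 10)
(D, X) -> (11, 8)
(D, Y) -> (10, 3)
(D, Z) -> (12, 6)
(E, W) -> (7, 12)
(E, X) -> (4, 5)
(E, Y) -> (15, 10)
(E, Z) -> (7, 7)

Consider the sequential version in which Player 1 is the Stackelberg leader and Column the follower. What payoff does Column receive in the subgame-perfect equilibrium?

Solve by backward induction (Player 1 leads).
- A → Column plays Y (best of 7, 8, 9, 3); Player 1 gets 5.
- B → Column plays W (best of 8, 4, 5, 4); Player 1 gets 14.
- C → Column plays X (best of 3, 15, 7, 5); Player 1 gets 13.
- D → Column plays W (best of 10, 8, 3, 6); Player 1 gets 6.
- E → Column plays W (best of 12, 5, 10, 7); Player 1 gets 7.
Player 1's induced payoffs are 5, 14, 13, 6, 7, so Player 1 commits to B. Subgame-perfect outcome: (B, W) with payoffs (14, 8).

8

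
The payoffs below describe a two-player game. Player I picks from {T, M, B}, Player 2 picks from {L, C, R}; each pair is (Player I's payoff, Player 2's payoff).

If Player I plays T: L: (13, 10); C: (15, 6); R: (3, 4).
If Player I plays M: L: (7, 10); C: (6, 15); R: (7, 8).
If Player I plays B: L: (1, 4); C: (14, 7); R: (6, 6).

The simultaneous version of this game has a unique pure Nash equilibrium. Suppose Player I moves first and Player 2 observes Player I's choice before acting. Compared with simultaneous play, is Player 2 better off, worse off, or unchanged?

worse off

Backward induction with Player I moving first.
- T: Player 2 compares 10, 6, 4 and picks L; Player I would get 13.
- M: Player 2 compares 10, 15, 8 and picks C; Player I would get 6.
- B: Player 2 compares 4, 7, 6 and picks C; Player I would get 14.
Among 13, 6, 14, the best is 14 at B. Subgame-perfect outcome: (B, C) with payoffs (14, 7).
For the simultaneous game, intersect best replies.
Player I's best replies: L→T; C→T; R→M.
Player 2's best replies: T→L; M→C; B→C.
The unique mutual best reply is (T, L), giving (13, 10).
Player 2 earns 7 sequentially versus 10 at the Nash outcome: worse off.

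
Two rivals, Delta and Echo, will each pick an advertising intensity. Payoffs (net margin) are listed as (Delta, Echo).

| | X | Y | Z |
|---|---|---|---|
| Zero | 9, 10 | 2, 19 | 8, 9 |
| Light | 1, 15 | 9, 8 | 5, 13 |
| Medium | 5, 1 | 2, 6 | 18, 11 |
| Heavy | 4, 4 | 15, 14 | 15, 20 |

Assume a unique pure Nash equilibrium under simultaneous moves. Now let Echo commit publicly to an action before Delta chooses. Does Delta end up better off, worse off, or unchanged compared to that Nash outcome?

Delta best-responds to each possible Echo move:
- X: Delta compares 9, 1, 5, 4 and picks Zero; Echo would get 10.
- Y: Delta compares 2, 9, 2, 15 and picks Heavy; Echo would get 14.
- Z: Delta compares 8, 5, 18, 15 and picks Medium; Echo would get 11.
Among 10, 14, 11, the best is 14 at Y. Subgame-perfect outcome: (Heavy, Y) with payoffs (15, 14).
Now find the simultaneous Nash equilibrium.
Delta's best replies: X→Zero; Y→Heavy; Z→Medium.
Echo's best replies: Zero→Y; Light→X; Medium→Z; Heavy→Z.
The unique mutual best reply is (Medium, Z), giving (18, 11).
Delta earns 15 sequentially versus 18 at the Nash outcome: worse off.

worse off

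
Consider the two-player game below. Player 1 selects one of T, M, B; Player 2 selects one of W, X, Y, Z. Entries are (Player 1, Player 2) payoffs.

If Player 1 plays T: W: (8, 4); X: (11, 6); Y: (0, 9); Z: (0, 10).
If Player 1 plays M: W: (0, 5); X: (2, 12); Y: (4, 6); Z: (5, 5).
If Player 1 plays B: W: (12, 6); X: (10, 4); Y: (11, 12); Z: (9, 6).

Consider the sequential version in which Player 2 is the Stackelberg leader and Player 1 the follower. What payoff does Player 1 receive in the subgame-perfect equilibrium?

Player 1 best-responds to each possible Player 2 move:
- W → Player 1 plays B (best of 8, 0, 12); Player 2 gets 6.
- X → Player 1 plays T (best of 11, 2, 10); Player 2 gets 6.
- Y → Player 1 plays B (best of 0, 4, 11); Player 2 gets 12.
- Z → Player 1 plays B (best of 0, 5, 9); Player 2 gets 6.
Maximizing over 6, 6, 12, 6, Player 2 chooses Y. Subgame-perfect outcome: (B, Y) with payoffs (11, 12).

11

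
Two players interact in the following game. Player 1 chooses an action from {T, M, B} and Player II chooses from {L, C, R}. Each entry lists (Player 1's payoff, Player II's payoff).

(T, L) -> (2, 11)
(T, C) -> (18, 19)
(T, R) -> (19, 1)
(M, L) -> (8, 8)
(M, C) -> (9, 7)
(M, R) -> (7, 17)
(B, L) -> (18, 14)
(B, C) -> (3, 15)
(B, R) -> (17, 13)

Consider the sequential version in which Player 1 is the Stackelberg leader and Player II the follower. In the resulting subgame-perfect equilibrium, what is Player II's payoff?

19

Solve by backward induction (Player 1 leads).
- T: Player II compares 11, 19, 1 and picks C; Player 1 would get 18.
- M: Player II compares 8, 7, 17 and picks R; Player 1 would get 7.
- B: Player II compares 14, 15, 13 and picks C; Player 1 would get 3.
Maximizing over 18, 7, 3, Player 1 chooses T. Subgame-perfect outcome: (T, C) with payoffs (18, 19).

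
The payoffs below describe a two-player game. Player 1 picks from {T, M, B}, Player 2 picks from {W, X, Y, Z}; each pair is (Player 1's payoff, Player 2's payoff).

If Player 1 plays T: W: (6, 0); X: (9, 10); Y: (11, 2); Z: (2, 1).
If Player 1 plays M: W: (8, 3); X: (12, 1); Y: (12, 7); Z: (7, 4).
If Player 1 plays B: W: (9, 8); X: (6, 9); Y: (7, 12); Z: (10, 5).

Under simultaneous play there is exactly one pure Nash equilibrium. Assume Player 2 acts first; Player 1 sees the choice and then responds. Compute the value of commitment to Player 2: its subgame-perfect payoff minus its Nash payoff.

1

Backward induction with Player 2 moving first.
- W: Player 1 compares 6, 8, 9 and picks B; Player 2 would get 8.
- X: Player 1 compares 9, 12, 6 and picks M; Player 2 would get 1.
- Y: Player 1 compares 11, 12, 7 and picks M; Player 2 would get 7.
- Z: Player 1 compares 2, 7, 10 and picks B; Player 2 would get 5.
Among 8, 1, 7, 5, the best is 8 at W. Subgame-perfect outcome: (B, W) with payoffs (9, 8).
For the simultaneous game, intersect best replies.
Player 1's best replies: W→B; X→M; Y→M; Z→B.
Player 2's best replies: T→X; M→Y; B→Y.
Only (M, Y) has each player best-responding; Nash payoffs (12, 7).
Player 2's commitment gain: 8 − 7 = 1.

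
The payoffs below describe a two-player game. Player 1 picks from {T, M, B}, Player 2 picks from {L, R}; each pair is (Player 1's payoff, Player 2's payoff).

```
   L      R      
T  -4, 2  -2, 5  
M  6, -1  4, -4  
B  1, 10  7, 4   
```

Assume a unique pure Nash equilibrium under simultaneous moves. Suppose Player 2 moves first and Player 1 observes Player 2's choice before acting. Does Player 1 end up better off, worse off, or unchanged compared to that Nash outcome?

better off

Backward induction with Player 2 moving first.
- L → Player 1 plays M (best of -4, 6, 1); Player 2 gets -1.
- R → Player 1 plays B (best of -2, 4, 7); Player 2 gets 4.
Among -1, 4, the best is 4 at R. Subgame-perfect outcome: (B, R) with payoffs (7, 4).
For the simultaneous game, intersect best replies.
Player 1's best replies: L→M; R→B.
Player 2's best replies: T→R; M→L; B→L.
Only (M, L) has each player best-responding; Nash payoffs (6, -1).
Player 1 earns 7 sequentially versus 6 at the Nash outcome: better off.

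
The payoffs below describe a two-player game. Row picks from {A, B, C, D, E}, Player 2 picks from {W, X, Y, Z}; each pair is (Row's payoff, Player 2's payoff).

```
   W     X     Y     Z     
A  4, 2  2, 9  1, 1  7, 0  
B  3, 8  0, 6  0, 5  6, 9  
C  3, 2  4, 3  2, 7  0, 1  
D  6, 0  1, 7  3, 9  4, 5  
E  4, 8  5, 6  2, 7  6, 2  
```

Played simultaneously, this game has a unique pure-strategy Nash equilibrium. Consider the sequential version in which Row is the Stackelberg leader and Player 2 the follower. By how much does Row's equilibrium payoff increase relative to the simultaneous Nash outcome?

Solve by backward induction (Row leads).
- A: Player 2 compares 2, 9, 1, 0 and picks X; Row would get 2.
- B: Player 2 compares 8, 6, 5, 9 and picks Z; Row would get 6.
- C: Player 2 compares 2, 3, 7, 1 and picks Y; Row would get 2.
- D: Player 2 compares 0, 7, 9, 5 and picks Y; Row would get 3.
- E: Player 2 compares 8, 6, 7, 2 and picks W; Row would get 4.
Maximizing over 2, 6, 2, 3, 4, Row chooses B. Subgame-perfect outcome: (B, Z) with payoffs (6, 9).
Under simultaneous play:
Row's best replies: W→D; X→E; Y→D; Z→A.
Player 2's best replies: A→X; B→Z; C→Y; D→Y; E→W.
The unique mutual best reply is (D, Y), giving (3, 9).
Row's commitment gain: 6 − 3 = 3.

3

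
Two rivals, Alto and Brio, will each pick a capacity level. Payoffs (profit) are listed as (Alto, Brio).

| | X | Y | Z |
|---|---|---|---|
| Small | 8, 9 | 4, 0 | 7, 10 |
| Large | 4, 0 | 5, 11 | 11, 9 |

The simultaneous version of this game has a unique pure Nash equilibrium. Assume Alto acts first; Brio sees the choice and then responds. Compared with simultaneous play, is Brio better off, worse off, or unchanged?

Brio best-responds to each possible Alto move:
- Small: Brio compares 9, 0, 10 and picks Z; Alto would get 7.
- Large: Brio compares 0, 11, 9 and picks Y; Alto would get 5.
Among 7, 5, the best is 7 at Small. Subgame-perfect outcome: (Small, Z) with payoffs (7, 10).
Under simultaneous play:
Alto's best replies: X→Small; Y→Large; Z→Large.
Brio's best replies: Small→Z; Large→Y.
Only (Large, Y) has each player best-responding; Nash payoffs (5, 11).
Brio earns 10 sequentially versus 11 at the Nash outcome: worse off.

worse off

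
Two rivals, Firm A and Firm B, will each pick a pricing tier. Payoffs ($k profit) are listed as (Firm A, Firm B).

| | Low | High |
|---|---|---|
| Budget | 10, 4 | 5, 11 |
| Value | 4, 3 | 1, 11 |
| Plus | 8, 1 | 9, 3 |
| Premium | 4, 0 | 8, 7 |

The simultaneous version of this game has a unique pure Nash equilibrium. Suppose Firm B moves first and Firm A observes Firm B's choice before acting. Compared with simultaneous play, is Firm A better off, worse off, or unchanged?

Solve by backward induction (Firm B leads).
- Low → Firm A plays Budget (best of 10, 4, 8, 4); Firm B gets 4.
- High → Firm A plays Plus (best of 5, 1, 9, 8); Firm B gets 3.
Maximizing over 4, 3, Firm B chooses Low. Subgame-perfect outcome: (Budget, Low) with payoffs (10, 4).
Now find the simultaneous Nash equilibrium.
Firm A's best replies: Low→Budget; High→Plus.
Firm B's best replies: Budget→High; Value→High; Plus→High; Premium→High.
The unique mutual best reply is (Plus, High), giving (9, 3).
Firm A earns 10 sequentially versus 9 at the Nash outcome: better off.

better off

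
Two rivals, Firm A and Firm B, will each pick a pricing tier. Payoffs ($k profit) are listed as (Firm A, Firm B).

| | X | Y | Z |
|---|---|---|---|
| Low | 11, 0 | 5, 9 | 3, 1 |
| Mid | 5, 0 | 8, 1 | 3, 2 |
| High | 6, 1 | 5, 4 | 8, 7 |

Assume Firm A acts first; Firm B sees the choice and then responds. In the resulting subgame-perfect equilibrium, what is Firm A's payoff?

Backward induction with Firm A moving first.
- Low: Firm B compares 0, 9, 1 and picks Y; Firm A would get 5.
- Mid: Firm B compares 0, 1, 2 and picks Z; Firm A would get 3.
- High: Firm B compares 1, 4, 7 and picks Z; Firm A would get 8.
Firm A's induced payoffs are 5, 3, 8, so Firm A commits to High. Subgame-perfect outcome: (High, Z) with payoffs (8, 7).

8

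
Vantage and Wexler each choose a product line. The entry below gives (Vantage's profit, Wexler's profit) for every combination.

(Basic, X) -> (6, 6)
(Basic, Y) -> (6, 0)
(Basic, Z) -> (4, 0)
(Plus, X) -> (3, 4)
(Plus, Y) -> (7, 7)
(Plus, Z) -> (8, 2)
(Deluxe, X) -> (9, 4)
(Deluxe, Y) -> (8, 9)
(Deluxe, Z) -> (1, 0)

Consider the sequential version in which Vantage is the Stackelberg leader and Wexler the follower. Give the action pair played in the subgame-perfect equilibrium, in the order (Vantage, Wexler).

(Deluxe, Y)

Wexler best-responds to each possible Vantage move:
- Basic → Wexler plays X (best of 6, 0, 0); Vantage gets 6.
- Plus → Wexler plays Y (best of 4, 7, 2); Vantage gets 7.
- Deluxe → Wexler plays Y (best of 4, 9, 0); Vantage gets 8.
Vantage's induced payoffs are 6, 7, 8, so Vantage commits to Deluxe. Subgame-perfect outcome: (Deluxe, Y) with payoffs (8, 9).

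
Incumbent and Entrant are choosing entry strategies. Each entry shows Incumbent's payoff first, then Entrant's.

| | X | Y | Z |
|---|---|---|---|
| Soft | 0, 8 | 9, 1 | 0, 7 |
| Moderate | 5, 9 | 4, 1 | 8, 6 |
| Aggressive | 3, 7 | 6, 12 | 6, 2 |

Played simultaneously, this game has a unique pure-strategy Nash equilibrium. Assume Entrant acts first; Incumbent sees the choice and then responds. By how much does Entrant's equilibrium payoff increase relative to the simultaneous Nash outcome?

Solve by backward induction (Entrant leads).
- X: BR = Moderate, leader payoff 9.
- Y: BR = Soft, leader payoff 1.
- Z: BR = Moderate, leader payoff 6.
Maximizing over 9, 1, 6, Entrant chooses X. Subgame-perfect outcome: (Moderate, X) with payoffs (5, 9).
For the simultaneous game, intersect best replies.
Incumbent's best replies: X→Moderate; Y→Soft; Z→Moderate.
Entrant's best replies: Soft→X; Moderate→X; Aggressive→Y.
The unique mutual best reply is (Moderate, X), giving (5, 9).
Entrant's commitment gain: 9 − 9 = 0.

0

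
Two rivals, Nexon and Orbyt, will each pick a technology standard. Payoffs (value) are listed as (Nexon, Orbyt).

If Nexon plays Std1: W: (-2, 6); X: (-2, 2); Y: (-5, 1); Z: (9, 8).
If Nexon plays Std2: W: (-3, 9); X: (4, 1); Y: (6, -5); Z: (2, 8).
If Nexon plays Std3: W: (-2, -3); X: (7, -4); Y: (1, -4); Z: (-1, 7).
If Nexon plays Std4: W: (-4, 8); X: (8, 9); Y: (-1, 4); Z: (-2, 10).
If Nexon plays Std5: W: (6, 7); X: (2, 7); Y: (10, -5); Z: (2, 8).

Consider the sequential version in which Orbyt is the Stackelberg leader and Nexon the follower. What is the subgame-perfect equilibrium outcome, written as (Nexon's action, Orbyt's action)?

Nexon best-responds to each possible Orbyt move:
- W: BR = Std5, leader payoff 7.
- X: BR = Std4, leader payoff 9.
- Y: BR = Std5, leader payoff -5.
- Z: BR = Std1, leader payoff 8.
Orbyt's induced payoffs are 7, 9, -5, 8, so Orbyt commits to X. Subgame-perfect outcome: (Std4, X) with payoffs (8, 9).

(Std4, X)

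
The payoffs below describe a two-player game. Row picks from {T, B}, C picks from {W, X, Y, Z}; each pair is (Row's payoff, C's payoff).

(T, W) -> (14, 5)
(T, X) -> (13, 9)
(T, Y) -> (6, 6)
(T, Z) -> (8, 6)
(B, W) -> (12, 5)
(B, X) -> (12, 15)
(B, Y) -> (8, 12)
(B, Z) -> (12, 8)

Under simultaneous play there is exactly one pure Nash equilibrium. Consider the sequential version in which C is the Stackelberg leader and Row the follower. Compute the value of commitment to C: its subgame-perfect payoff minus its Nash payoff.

3

Backward induction with C moving first.
- W: BR = T, leader payoff 5.
- X: BR = T, leader payoff 9.
- Y: BR = B, leader payoff 12.
- Z: BR = B, leader payoff 8.
Among 5, 9, 12, 8, the best is 12 at Y. Subgame-perfect outcome: (B, Y) with payoffs (8, 12).
Under simultaneous play:
Row's best replies: W→T; X→T; Y→B; Z→B.
C's best replies: T→X; B→X.
Only (T, X) has each player best-responding; Nash payoffs (13, 9).
C's commitment gain: 12 − 9 = 3.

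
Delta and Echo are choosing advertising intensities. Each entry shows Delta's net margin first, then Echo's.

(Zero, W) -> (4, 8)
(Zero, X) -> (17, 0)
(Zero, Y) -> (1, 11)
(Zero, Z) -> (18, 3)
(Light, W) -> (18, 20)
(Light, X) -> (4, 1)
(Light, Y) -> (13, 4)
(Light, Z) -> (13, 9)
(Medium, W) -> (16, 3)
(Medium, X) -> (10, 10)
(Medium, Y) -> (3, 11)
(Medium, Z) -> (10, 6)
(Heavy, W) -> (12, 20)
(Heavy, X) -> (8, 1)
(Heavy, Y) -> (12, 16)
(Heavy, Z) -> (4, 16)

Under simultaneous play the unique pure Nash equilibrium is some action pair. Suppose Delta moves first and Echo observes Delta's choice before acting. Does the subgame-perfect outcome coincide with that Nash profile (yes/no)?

yes

Solve by backward induction (Delta leads).
- Zero → Echo plays Y (best of 8, 0, 11, 3); Delta gets 1.
- Light → Echo plays W (best of 20, 1, 4, 9); Delta gets 18.
- Medium → Echo plays Y (best of 3, 10, 11, 6); Delta gets 3.
- Heavy → Echo plays W (best of 20, 1, 16, 16); Delta gets 12.
Delta's induced payoffs are 1, 18, 3, 12, so Delta commits to Light. Subgame-perfect outcome: (Light, W) with payoffs (18, 20).
Under simultaneous play:
Delta's best replies: W→Light; X→Zero; Y→Light; Z→Zero.
Echo's best replies: Zero→Y; Light→W; Medium→Y; Heavy→W.
Only (Light, W) has each player best-responding; Nash payoffs (18, 20).
Sequential outcome (Light, W) coincides with the Nash profile (Light, W).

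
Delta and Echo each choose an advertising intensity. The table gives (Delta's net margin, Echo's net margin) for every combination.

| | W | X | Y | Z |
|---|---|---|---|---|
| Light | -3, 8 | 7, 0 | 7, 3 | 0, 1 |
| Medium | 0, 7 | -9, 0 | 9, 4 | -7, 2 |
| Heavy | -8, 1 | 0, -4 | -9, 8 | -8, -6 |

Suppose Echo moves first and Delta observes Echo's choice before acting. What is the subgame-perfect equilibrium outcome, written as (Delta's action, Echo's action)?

Delta best-responds to each possible Echo move:
- W → Delta plays Medium (best of -3, 0, -8); Echo gets 7.
- X → Delta plays Light (best of 7, -9, 0); Echo gets 0.
- Y → Delta plays Medium (best of 7, 9, -9); Echo gets 4.
- Z → Delta plays Light (best of 0, -7, -8); Echo gets 1.
Among 7, 0, 4, 1, the best is 7 at W. Subgame-perfect outcome: (Medium, W) with payoffs (0, 7).

(Medium, W)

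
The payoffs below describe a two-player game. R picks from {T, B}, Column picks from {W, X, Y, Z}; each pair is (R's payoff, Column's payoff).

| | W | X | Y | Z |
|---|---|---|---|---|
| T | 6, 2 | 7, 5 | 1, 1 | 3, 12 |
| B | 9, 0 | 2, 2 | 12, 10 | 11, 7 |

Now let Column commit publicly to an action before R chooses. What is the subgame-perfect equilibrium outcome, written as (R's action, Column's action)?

(B, Y)

Solve by backward induction (Column leads).
- W: BR = B, leader payoff 0.
- X: BR = T, leader payoff 5.
- Y: BR = B, leader payoff 10.
- Z: BR = B, leader payoff 7.
Column's induced payoffs are 0, 5, 10, 7, so Column commits to Y. Subgame-perfect outcome: (B, Y) with payoffs (12, 10).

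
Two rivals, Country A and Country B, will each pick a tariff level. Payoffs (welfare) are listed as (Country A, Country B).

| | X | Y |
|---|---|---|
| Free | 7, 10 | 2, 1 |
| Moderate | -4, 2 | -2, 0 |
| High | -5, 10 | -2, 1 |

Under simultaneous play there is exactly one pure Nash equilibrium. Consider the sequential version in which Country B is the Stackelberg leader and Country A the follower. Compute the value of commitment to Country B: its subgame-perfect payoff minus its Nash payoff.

Work backward from Country A's decision.
- X → Country A plays Free (best of 7, -4, -5); Country B gets 10.
- Y → Country A plays Free (best of 2, -2, -2); Country B gets 1.
Country B's induced payoffs are 10, 1, so Country B commits to X. Subgame-perfect outcome: (Free, X) with payoffs (7, 10).
For the simultaneous game, intersect best replies.
Country A's best replies: X→Free; Y→Free.
Country B's best replies: Free→X; Moderate→X; High→X.
Only (Free, X) has each player best-responding; Nash payoffs (7, 10).
Country B's commitment gain: 10 − 10 = 0.

0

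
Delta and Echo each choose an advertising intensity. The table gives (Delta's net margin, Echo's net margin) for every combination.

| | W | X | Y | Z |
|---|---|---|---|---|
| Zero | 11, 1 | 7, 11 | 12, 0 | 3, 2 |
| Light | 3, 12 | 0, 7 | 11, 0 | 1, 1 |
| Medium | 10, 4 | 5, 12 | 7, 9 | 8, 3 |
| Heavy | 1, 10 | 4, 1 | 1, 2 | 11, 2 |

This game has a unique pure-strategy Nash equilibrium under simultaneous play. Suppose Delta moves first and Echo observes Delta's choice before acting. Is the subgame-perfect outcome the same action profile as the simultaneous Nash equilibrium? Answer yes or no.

yes

Work backward from Echo's decision.
- Zero → Echo plays X (best of 1, 11, 0, 2); Delta gets 7.
- Light → Echo plays W (best of 12, 7, 0, 1); Delta gets 3.
- Medium → Echo plays X (best of 4, 12, 9, 3); Delta gets 5.
- Heavy → Echo plays W (best of 10, 1, 2, 2); Delta gets 1.
Maximizing over 7, 3, 5, 1, Delta chooses Zero. Subgame-perfect outcome: (Zero, X) with payoffs (7, 11).
Now find the simultaneous Nash equilibrium.
Delta's best replies: W→Zero; X→Zero; Y→Zero; Z→Heavy.
Echo's best replies: Zero→X; Light→W; Medium→X; Heavy→W.
Only (Zero, X) has each player best-responding; Nash payoffs (7, 11).
Sequential outcome (Zero, X) coincides with the Nash profile (Zero, X).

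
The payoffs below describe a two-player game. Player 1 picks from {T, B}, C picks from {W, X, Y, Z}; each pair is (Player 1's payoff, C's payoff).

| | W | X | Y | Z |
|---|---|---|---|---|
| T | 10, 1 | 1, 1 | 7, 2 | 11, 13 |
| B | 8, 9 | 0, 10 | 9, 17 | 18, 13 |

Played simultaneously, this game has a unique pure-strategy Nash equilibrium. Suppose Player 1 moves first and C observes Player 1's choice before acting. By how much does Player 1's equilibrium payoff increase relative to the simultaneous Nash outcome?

2

Work backward from C's decision.
- T → C plays Z (best of 1, 1, 2, 13); Player 1 gets 11.
- B → C plays Y (best of 9, 10, 17, 13); Player 1 gets 9.
Among 11, 9, the best is 11 at T. Subgame-perfect outcome: (T, Z) with payoffs (11, 13).
Under simultaneous play:
Player 1's best replies: W→T; X→T; Y→B; Z→B.
C's best replies: T→Z; B→Y.
The unique mutual best reply is (B, Y), giving (9, 17).
Player 1's commitment gain: 11 − 9 = 2.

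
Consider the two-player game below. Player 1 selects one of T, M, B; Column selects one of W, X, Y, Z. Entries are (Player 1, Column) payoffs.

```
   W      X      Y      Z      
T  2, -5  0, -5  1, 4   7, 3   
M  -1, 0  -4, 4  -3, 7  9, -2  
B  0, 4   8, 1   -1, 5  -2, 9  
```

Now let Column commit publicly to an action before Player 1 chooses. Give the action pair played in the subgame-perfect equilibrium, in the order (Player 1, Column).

Work backward from Player 1's decision.
- W → Player 1 plays T (best of 2, -1, 0); Column gets -5.
- X → Player 1 plays B (best of 0, -4, 8); Column gets 1.
- Y → Player 1 plays T (best of 1, -3, -1); Column gets 4.
- Z → Player 1 plays M (best of 7, 9, -2); Column gets -2.
Column's induced payoffs are -5, 1, 4, -2, so Column commits to Y. Subgame-perfect outcome: (T, Y) with payoffs (1, 4).

(T, Y)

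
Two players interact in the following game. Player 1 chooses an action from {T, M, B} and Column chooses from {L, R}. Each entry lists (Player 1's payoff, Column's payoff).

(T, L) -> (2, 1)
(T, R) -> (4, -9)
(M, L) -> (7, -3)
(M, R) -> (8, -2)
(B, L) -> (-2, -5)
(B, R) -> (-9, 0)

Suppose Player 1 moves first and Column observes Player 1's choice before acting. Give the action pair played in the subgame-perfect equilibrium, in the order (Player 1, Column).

(M, R)

Solve by backward induction (Player 1 leads).
- T: Column compares 1, -9 and picks L; Player 1 would get 2.
- M: Column compares -3, -2 and picks R; Player 1 would get 8.
- B: Column compares -5, 0 and picks R; Player 1 would get -9.
Player 1's induced payoffs are 2, 8, -9, so Player 1 commits to M. Subgame-perfect outcome: (M, R) with payoffs (8, -2).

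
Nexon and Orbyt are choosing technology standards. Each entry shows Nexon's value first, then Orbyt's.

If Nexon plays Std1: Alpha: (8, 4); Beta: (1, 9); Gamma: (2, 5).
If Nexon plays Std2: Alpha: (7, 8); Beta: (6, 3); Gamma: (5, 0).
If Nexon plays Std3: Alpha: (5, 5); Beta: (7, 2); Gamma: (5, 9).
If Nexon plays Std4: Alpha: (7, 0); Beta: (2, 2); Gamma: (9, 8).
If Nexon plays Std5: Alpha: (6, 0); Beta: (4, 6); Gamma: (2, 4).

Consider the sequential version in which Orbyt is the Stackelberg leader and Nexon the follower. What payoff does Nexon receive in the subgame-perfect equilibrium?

9

Work backward from Nexon's decision.
- Alpha: Nexon compares 8, 7, 5, 7, 6 and picks Std1; Orbyt would get 4.
- Beta: Nexon compares 1, 6, 7, 2, 4 and picks Std3; Orbyt would get 2.
- Gamma: Nexon compares 2, 5, 5, 9, 2 and picks Std4; Orbyt would get 8.
Orbyt's induced payoffs are 4, 2, 8, so Orbyt commits to Gamma. Subgame-perfect outcome: (Std4, Gamma) with payoffs (9, 8).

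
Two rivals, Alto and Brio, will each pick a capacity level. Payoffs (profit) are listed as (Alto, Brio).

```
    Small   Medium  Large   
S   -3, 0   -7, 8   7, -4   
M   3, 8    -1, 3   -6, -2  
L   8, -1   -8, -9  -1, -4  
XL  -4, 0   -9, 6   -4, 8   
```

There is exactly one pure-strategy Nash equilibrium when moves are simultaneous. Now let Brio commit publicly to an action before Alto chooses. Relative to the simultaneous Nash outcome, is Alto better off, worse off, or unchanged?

Solve by backward induction (Brio leads).
- Small: Alto compares -3, 3, 8, -4 and picks L; Brio would get -1.
- Medium: Alto compares -7, -1, -8, -9 and picks M; Brio would get 3.
- Large: Alto compares 7, -6, -1, -4 and picks S; Brio would get -4.
Brio's induced payoffs are -1, 3, -4, so Brio commits to Medium. Subgame-perfect outcome: (M, Medium) with payoffs (-1, 3).
Now find the simultaneous Nash equilibrium.
Alto's best replies: Small→L; Medium→M; Large→S.
Brio's best replies: S→Medium; M→Small; L→Small; XL→Large.
The unique mutual best reply is (L, Small), giving (8, -1).
Alto earns -1 sequentially versus 8 at the Nash outcome: worse off.

worse off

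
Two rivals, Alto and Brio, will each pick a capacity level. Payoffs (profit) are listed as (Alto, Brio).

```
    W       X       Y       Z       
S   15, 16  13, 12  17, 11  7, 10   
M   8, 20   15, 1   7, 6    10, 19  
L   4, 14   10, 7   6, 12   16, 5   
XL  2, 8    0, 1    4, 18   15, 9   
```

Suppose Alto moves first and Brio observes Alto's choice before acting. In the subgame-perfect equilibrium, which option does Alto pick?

Brio best-responds to each possible Alto move:
- S → Brio plays W (best of 16, 12, 11, 10); Alto gets 15.
- M → Brio plays W (best of 20, 1, 6, 19); Alto gets 8.
- L → Brio plays W (best of 14, 7, 12, 5); Alto gets 4.
- XL → Brio plays Y (best of 8, 1, 18, 9); Alto gets 4.
Alto's induced payoffs are 15, 8, 4, 4, so Alto commits to S. Subgame-perfect outcome: (S, W) with payoffs (15, 16).

S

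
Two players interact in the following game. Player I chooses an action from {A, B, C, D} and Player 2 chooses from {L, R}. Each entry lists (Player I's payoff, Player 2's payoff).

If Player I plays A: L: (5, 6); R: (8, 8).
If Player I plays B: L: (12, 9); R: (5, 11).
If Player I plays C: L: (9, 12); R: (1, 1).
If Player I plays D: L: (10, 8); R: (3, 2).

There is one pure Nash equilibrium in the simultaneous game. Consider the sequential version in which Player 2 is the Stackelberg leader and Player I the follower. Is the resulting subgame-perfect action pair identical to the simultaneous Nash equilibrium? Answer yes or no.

Work backward from Player I's decision.
- L: Player I compares 5, 12, 9, 10 and picks B; Player 2 would get 9.
- R: Player I compares 8, 5, 1, 3 and picks A; Player 2 would get 8.
Among 9, 8, the best is 9 at L. Subgame-perfect outcome: (B, L) with payoffs (12, 9).
Under simultaneous play:
Player I's best replies: L→B; R→A.
Player 2's best replies: A→R; B→R; C→L; D→L.
Only (A, R) has each player best-responding; Nash payoffs (8, 8).
Sequential outcome (B, L) differs from the Nash profile (A, R).

no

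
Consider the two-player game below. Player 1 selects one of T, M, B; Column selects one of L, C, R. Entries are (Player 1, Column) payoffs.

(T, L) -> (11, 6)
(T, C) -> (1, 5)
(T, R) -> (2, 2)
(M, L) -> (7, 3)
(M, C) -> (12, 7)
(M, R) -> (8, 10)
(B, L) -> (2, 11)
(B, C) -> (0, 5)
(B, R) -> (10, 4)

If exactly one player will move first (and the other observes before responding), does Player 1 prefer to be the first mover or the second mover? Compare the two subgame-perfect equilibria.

If Player 1 leads: Column's best replies are T→L, M→R, B→L; Player 1's induced payoffs 11, 8, 2; outcome (T, L), payoffs (11, 6).
If Column leads: Player 1's best replies are L→T, C→M, R→B; Column's induced payoffs 6, 7, 4; outcome (M, C), payoffs (12, 7).
Player 1 gets 11 moving first and 12 moving second, so Player 1 prefers to move second.

second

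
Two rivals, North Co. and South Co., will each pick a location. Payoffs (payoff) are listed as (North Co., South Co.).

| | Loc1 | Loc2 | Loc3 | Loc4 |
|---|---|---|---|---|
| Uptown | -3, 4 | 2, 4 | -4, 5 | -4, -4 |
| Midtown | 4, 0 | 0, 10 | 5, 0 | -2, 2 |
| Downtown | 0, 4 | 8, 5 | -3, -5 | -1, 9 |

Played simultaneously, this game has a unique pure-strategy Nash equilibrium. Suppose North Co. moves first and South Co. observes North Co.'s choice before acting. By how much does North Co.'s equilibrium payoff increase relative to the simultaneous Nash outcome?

South Co. best-responds to each possible North Co. move:
- Uptown: South Co. compares 4, 4, 5, -4 and picks Loc3; North Co. would get -4.
- Midtown: South Co. compares 0, 10, 0, 2 and picks Loc2; North Co. would get 0.
- Downtown: South Co. compares 4, 5, -5, 9 and picks Loc4; North Co. would get -1.
North Co.'s induced payoffs are -4, 0, -1, so North Co. commits to Midtown. Subgame-perfect outcome: (Midtown, Loc2) with payoffs (0, 10).
Now find the simultaneous Nash equilibrium.
North Co.'s best replies: Loc1→Midtown; Loc2→Downtown; Loc3→Midtown; Loc4→Downtown.
South Co.'s best replies: Uptown→Loc3; Midtown→Loc2; Downtown→Loc4.
Only (Downtown, Loc4) has each player best-responding; Nash payoffs (-1, 9).
North Co.'s commitment gain: 0 − -1 = 1.

1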